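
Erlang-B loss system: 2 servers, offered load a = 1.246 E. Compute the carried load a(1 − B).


B(2,1.246) = 0.256847 (Erlang-B)
Carried load = a(1 − B) = 1.246·(1 − 0.256847) = 1.246·0.743153 = 0.9260 E

Final: 0.9260 Erlangs


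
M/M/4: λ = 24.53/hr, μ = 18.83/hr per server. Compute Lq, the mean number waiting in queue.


a = λ/μ = 1.3027; ρ = a/4 = 0.3257
P₀ = 0.270442
Lq = P₀·a^c·ρ / (c!·(1−ρ)²) = 0.270442·2.87998·0.3257/(24·0.45471)
= 0.02324

Final: 0.02324


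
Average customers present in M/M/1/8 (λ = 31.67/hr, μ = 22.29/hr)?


ρ = 31.67/22.29 = 1.4208
L = ρ[1 − (K+1)ρ^K + Kρ^(K+1)] / [(1−ρ)(1−ρ^(K+1))]
Numerator: 1.4208·(1 − 9·16.607488 + 8·23.596194) = 57.261966
Denominator: (-0.4208)·(-22.596194) = 9.508851
L = 57.261966/9.508851 = 6.0220

Final: 6.0220


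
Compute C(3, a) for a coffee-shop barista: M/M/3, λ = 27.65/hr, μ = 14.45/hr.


a = λ/μ = 1.9135; ρ = a/3 = 0.6378
P₀ = 0.125496 (from M/M/c formula)
C(c,a) = [a^c/(c!(1−ρ))]·P₀ = [7.00619/(6·0.3622)]·0.125496
= 3.22419·0.125496 = 0.404621

Final: 0.404621


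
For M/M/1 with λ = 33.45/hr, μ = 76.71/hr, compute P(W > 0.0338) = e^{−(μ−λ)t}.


W ~ Exponential(μ−λ) for M/M/1.
μ − λ = 76.71 − 33.45 = 43.2600
P(W > t) = e^{−(μ−λ)t} = e^{−1.4622} = 0.231729

Final: 0.231729


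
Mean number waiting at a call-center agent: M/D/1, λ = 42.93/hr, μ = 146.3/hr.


ρ = 42.93/146.3 = 0.2934
M/D/1: Lq = ρ²/(2(1−ρ)) = 0.08611/(2·0.7066) = 0.06093

Final: 0.06093


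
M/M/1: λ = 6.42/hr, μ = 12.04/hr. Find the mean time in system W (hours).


W = 1/(μ−λ) = 1/(12.04 − 6.42) = 1/5.62 = 0.1779 hr

Final: 0.1779 hr


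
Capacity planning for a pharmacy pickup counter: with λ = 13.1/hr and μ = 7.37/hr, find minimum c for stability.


Stability requires cμ > λ ⇔ c > λ/μ.
λ/μ = 13.1/7.37 = 1.7775
Minimum integer c = ⌊1.7775⌋ + 1 = 2
Check: 2·7.37 = 14.74 > 13.1, while 1·7.37 = 7.37 ≤ 13.1

Final: 2 servers


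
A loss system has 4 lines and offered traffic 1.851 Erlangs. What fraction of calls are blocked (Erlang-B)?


B(c,a) = (a^c/c!) / Σ_{k=0}^{c} a^k/k!
a^4/4! = 0.489119
Σ terms (k=0..4): 1.00000 + 1.85100 + 1.71310 + 1.05698 + 0.48912 = 6.110202
B = 0.489119/6.110202 = 0.080050

Final: 0.080050


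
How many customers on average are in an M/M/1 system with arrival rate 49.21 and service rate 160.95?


ρ = λ/μ = 49.21/160.95 = 0.3057
L = ρ/(1−ρ) = 0.3057/(1 − 0.3057) = 0.3057/0.6943 = 0.4404

Final: 0.4404


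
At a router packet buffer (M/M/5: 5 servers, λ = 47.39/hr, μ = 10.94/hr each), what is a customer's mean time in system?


a = 4.3318; ρ = 0.8664; P₀ = 0.007244
Lq = P₀·a^c·ρ/(c!(1−ρ)²) = 4.46668
Wq = Lq/λ = 4.46668/47.39 = 0.09425 hr
W = Wq + 1/μ = 0.09425 + 0.09141 = 0.18566 hr

Final: 0.18566 hr


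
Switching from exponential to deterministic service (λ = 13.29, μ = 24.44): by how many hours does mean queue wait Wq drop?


ρ = 13.29/24.44 = 0.5438
Wq(M/M/1) = ρ/(μ−λ) = 0.5438/11.15 = 0.04877 hr
Wq(M/D/1) = ρ/(2(μ−λ)) = 0.02438 hr
Savings = 0.04877 − 0.02438 = 0.02438 hr

Final: 0.02438 hr


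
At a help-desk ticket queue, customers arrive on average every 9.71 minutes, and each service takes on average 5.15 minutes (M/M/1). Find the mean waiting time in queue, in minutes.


λ = 60/9.71 = 6.1792 /hr
μ = 60/5.15 = 11.6505 /hr
ρ = λ/μ = 6.1792/11.6505 = 0.5304
Wq = ρ/(μ−λ) = 0.5304/(11.6505−6.1792) = 0.09694 hr
In minutes: 0.09694·60 = 5.816 min

Final: 5.816 min


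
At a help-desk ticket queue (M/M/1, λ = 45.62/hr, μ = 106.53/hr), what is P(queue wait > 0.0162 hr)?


ρ = 45.62/106.53 = 0.4282
P(Wq > t) = ρ·e^{−(μ−λ)t} = 0.4282·e^{−0.9867}
= 0.4282·0.372789 = 0.159642

Final: 0.159642


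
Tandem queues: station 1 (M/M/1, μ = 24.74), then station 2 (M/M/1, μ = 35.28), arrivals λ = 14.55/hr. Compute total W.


Each node sees arrival rate λ = 14.55/hr (tandem ⇒ throughput preserved).
W₁ = 1/(μ₁−λ) = 1/(24.74−14.55) = 0.09814 hr
W₂ = 1/(μ₂−λ) = 1/(35.28−14.55) = 0.04824 hr
W_total = W₁ + W₂ = 0.09814 + 0.04824 = 0.14637 hr

Final: 0.14637 hr


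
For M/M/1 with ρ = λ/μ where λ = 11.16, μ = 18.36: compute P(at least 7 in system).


ρ = 11.16/18.36 = 0.6078
P(N ≥ n) = ρ^n = 0.6078^7 = 0.030658

Final: 0.030658


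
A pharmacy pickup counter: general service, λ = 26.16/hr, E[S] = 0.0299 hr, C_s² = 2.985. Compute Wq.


ρ = λ·E[S] = 26.16·0.0299 = 0.7822
E[S²] = E[S]²(1+C_s²) = 0.0299²·(1+2.985) = 0.003563
Wq = λ·E[S²]/(2(1−ρ)) = 26.16·0.003563/(2·0.2178) = 0.21394 hr

Final: 0.21394 hr


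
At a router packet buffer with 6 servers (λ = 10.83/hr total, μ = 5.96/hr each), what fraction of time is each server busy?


ρ = λ/(cμ) = 10.83/(6·5.96) = 10.83/35.76 = 0.3029

Final: 0.3029


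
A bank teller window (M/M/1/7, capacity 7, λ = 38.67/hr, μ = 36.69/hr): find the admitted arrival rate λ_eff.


ρ = 1.0540; P_K = (1−ρ)ρ^7/(1−ρ^8) = 0.149162
λ_eff = λ(1 − P_K) = 38.67·(1 − 0.149162) = 38.67·0.850838 = 32.9019 /hr

Final: 32.9019 /hr


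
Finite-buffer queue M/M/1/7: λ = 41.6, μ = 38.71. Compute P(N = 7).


ρ = λ/μ = 41.6/38.71 = 1.0747
P_K = (1−ρ)ρ^K/(1−ρ^(K+1)) = (-0.07466·1.655355)/(1 − 1.778940)
= -0.123585/-0.778940 = 0.158658

Final: 0.158658


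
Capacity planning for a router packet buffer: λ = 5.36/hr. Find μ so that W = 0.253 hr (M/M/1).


W = 1/(μ−λ) ⇒ μ − λ = 1/W = 1/0.253 = 3.9526
μ = λ + 1/W = 5.36 + 3.9526 = 9.3126 per hr

Final: 9.3126 /hr


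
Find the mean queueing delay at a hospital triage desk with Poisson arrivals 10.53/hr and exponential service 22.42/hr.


ρ = 10.53/22.42 = 0.4697
Wq = ρ/(μ−λ) = 0.4697/(22.42 − 10.53) = 0.4697/11.89 = 0.03950 hr

Final: 0.03950 hr


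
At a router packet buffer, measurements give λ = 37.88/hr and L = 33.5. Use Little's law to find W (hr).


W = L/λ = 33.5/37.88 = 0.8844 hr

Final: 0.8844 hr


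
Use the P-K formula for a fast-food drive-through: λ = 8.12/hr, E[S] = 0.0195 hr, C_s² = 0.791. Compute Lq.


ρ = λ·E[S] = 8.12·0.0195 = 0.1583
Lq = ρ²(1+C_s²)/(2(1−ρ)) = 0.02507·(1+0.791)/(2·0.8417)
= 0.02507·1.7910/1.6833 = 0.02668

Final: 0.02668


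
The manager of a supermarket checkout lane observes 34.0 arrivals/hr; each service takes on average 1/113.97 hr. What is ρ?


ρ = λ/μ = 34.0/113.97 = 0.2983

Final: 0.2983


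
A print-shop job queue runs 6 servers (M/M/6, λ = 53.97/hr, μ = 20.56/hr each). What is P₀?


a = λ/μ = 53.97/20.56 = 2.6250; ρ = a/c = 0.4375
Σ_{k=0}^{5} a^k/k! (terms k=0..5) = 1.00000 + 2.62500 + 3.44531 + 3.01465 + 1.97836 + 1.03864 = 13.10196
Tail: a^6/(6!(1−ρ)) = 327.17179/(720·0.5625) = 0.80783
P₀ = 1/(13.10196 + 0.80783) = 1/13.90980 = 0.071892

Final: 0.071892


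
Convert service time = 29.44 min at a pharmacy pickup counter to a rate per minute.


μ = 1/(service time) in consistent units.
1 minute = 1 min, so μ = 1/29.44 = 0.03397 per minute

Final: 0.03397 /min


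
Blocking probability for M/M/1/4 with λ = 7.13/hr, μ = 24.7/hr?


ρ = λ/μ = 7.13/24.7 = 0.2887
P_K = (1−ρ)ρ^K/(1−ρ^(K+1)) = (0.7113·0.006943)/(1 − 0.002004)
= 0.004939/0.997996 = 0.004949

Final: 0.004949


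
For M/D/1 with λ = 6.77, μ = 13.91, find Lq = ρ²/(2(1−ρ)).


ρ = 6.77/13.91 = 0.4867
M/D/1: Lq = ρ²/(2(1−ρ)) = 0.2369/(2·0.5133) = 0.23074

Final: 0.23074


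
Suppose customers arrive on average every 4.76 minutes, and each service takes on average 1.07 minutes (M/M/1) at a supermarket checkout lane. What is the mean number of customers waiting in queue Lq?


λ = 60/4.76 = 12.6050 /hr
μ = 60/1.07 = 56.0748 /hr
ρ = λ/μ = 12.6050/56.0748 = 0.2248
Lq = ρ²/(1−ρ) = 0.05053/0.7752 = 0.06518

Final: 0.06518


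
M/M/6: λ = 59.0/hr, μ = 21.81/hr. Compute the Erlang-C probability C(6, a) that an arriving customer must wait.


a = λ/μ = 2.7052; ρ = a/6 = 0.4509
P₀ = 0.066254 (from M/M/c formula)
C(c,a) = [a^c/(c!(1−ρ))]·P₀ = [391.90254/(720·0.5491)]·0.066254
= 0.99121·0.066254 = 0.065671

Final: 0.065671


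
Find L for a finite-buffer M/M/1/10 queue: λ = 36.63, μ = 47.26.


ρ = 36.63/47.26 = 0.7751
L = ρ[1 − (K+1)ρ^K + Kρ^(K+1)] / [(1−ρ)(1−ρ^(K+1))]
Numerator: 0.7751·(1 − 11·0.078241 + 10·0.060642) = 0.578032
Denominator: (0.2249)·(0.939358) = 0.211286
L = 0.578032/0.211286 = 2.7358

Final: 2.7358


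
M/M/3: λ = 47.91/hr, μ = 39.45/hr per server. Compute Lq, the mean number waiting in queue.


a = λ/μ = 1.2144; ρ = a/3 = 0.4048
P₀ = 0.289564
Lq = P₀·a^c·ρ / (c!·(1−ρ)²) = 0.289564·1.79117·0.4048/(6·0.35424)
= 0.09878

Final: 0.09878


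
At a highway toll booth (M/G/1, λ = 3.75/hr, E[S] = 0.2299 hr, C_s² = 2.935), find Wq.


ρ = λ·E[S] = 3.75·0.2299 = 0.8621
E[S²] = E[S]²(1+C_s²) = 0.2299²·(1+2.935) = 0.207981
Wq = λ·E[S²]/(2(1−ρ)) = 3.75·0.207981/(2·0.1379) = 2.82838 hr

Final: 2.82838 hr


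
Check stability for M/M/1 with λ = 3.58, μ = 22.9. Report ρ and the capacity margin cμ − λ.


Total capacity cμ = 1·22.9 = 22.90/hr
ρ = λ/(cμ) = 3.58/22.90 = 0.1563
Stable ⇔ ρ < 1: YES
Spare capacity = cμ − λ = 22.90 − 3.58 = 19.32/hr

Final: ρ = 0.1563; stable; margin = 19.32/hr


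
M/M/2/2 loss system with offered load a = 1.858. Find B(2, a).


B(c,a) = (a^c/c!) / Σ_{k=0}^{c} a^k/k!
a^2/2! = 1.726082
Σ terms (k=0..2): 1.00000 + 1.85800 + 1.72608 = 4.584082
B = 1.726082/4.584082 = 0.376538

Final: 0.376538


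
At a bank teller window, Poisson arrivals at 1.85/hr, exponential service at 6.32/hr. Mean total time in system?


W = 1/(μ−λ) = 1/(6.32 − 1.85) = 1/4.47 = 0.2237 hr

Final: 0.2237 hr


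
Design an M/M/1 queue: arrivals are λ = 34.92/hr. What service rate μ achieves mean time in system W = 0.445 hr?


W = 1/(μ−λ) ⇒ μ − λ = 1/W = 1/0.445 = 2.2472
μ = λ + 1/W = 34.92 + 2.2472 = 37.1672 per hr

Final: 37.1672 /hr


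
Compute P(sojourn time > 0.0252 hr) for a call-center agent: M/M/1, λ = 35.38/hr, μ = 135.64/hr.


W ~ Exponential(μ−λ) for M/M/1.
μ − λ = 135.64 − 35.38 = 100.2600
P(W > t) = e^{−(μ−λ)t} = e^{−2.5266} = 0.079934

Final: 0.079934


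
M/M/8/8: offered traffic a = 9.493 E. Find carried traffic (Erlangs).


B(8,9.493) = 0.313982 (Erlang-B)
Carried load = a(1 − B) = 9.493·(1 − 0.313982) = 9.493·0.686018 = 6.5124 E

Final: 6.5124 Erlangs


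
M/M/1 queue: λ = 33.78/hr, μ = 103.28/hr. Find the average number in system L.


ρ = λ/μ = 33.78/103.28 = 0.3271
L = ρ/(1−ρ) = 0.3271/(1 − 0.3271) = 0.3271/0.6729 = 0.4860

Final: 0.4860


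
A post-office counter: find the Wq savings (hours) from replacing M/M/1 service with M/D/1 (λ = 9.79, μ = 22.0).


ρ = 9.79/22.0 = 0.4450
Wq(M/M/1) = ρ/(μ−λ) = 0.4450/12.21 = 0.03645 hr
Wq(M/D/1) = ρ/(2(μ−λ)) = 0.01822 hr
Savings = 0.03645 − 0.01822 = 0.01822 hr

Final: 0.01822 hr


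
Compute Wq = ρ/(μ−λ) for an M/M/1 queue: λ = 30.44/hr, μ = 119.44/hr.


ρ = 30.44/119.44 = 0.2549
Wq = ρ/(μ−λ) = 0.2549/(119.44 − 30.44) = 0.2549/89.00 = 0.002864 hr

Final: 0.002864 hr


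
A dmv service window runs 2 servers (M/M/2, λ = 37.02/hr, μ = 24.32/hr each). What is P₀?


a = λ/μ = 37.02/24.32 = 1.5222; ρ = a/c = 0.7611
Σ_{k=0}^{1} a^k/k! (terms k=0..1) = 1.00000 + 1.52220 = 2.52220
Tail: a^2/(2!(1−ρ)) = 2.31710/(2·0.2389) = 4.84957
P₀ = 1/(2.52220 + 4.84957) = 1/7.37177 = 0.135653

Final: 0.135653


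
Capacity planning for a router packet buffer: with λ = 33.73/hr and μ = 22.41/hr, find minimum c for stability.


Stability requires cμ > λ ⇔ c > λ/μ.
λ/μ = 33.73/22.41 = 1.5051
Minimum integer c = ⌊1.5051⌋ + 1 = 2
Check: 2·22.41 = 44.82 > 33.73, while 1·22.41 = 22.41 ≤ 33.73

Final: 2 servers


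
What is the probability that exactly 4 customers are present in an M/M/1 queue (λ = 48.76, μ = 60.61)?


ρ = 48.76/60.61 = 0.8045
P_n = (1−ρ)·ρ^n = (1 − 0.8045)·0.8045^4 = 0.1955·0.418868 = 0.081894

Final: 0.081894


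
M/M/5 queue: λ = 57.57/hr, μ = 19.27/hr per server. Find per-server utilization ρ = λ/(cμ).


ρ = λ/(cμ) = 57.57/(5·19.27) = 57.57/96.35 = 0.5975

Final: 0.5975


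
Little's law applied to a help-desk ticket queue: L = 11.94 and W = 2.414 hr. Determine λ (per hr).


λ = L/W = 11.94/2.414 = 4.9461 /hr

Final: 4.9461 /hr


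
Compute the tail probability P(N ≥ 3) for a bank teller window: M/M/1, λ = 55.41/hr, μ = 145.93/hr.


ρ = 55.41/145.93 = 0.3797
P(N ≥ n) = ρ^n = 0.3797^3 = 0.054743

Final: 0.054743


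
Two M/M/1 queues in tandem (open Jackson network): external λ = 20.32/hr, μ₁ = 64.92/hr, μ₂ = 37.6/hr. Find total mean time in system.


Each node sees arrival rate λ = 20.32/hr (tandem ⇒ throughput preserved).
W₁ = 1/(μ₁−λ) = 1/(64.92−20.32) = 0.02242 hr
W₂ = 1/(μ₂−λ) = 1/(37.6−20.32) = 0.05787 hr
W_total = W₁ + W₂ = 0.02242 + 0.05787 = 0.08029 hr

Final: 0.08029 hr


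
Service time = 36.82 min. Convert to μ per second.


μ = 1/(service time) in consistent units.
1 second = 0.0166667 min, so μ = 0.0166667/36.82 = 0.0004527 per second

Final: 0.0004527 /sec


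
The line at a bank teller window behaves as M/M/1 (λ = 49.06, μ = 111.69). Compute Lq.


ρ = 49.06/111.69 = 0.4393
Lq = ρ²/(1−ρ) = 0.1929/0.5607 = 0.3441

Final: 0.3441


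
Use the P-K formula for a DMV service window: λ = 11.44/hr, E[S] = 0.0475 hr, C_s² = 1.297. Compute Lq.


ρ = λ·E[S] = 11.44·0.0475 = 0.5434
Lq = ρ²(1+C_s²)/(2(1−ρ)) = 0.2953·(1+1.297)/(2·0.4566)
= 0.2953·2.2970/0.9132 = 0.74274

Final: 0.74274


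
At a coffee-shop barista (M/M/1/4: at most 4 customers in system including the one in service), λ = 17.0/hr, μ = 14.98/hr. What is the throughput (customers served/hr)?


ρ = 1.1348; P_K = (1−ρ)ρ^4/(1−ρ^5) = 0.253500
λ_eff = λ(1 − P_K) = 17.0·(1 − 0.253500) = 17.0·0.746500 = 12.6905 /hr

Final: 12.6905 /hr


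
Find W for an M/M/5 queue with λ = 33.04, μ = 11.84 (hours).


a = 2.7905; ρ = 0.5581; P₀ = 0.058742
Lq = P₀·a^c·ρ/(c!(1−ρ)²) = 0.23675
Wq = Lq/λ = 0.23675/33.04 = 0.007166 hr
W = Wq + 1/μ = 0.007166 + 0.08446 = 0.09163 hr

Final: 0.09163 hr


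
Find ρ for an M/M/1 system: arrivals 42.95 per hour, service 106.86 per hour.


ρ = λ/μ = 42.95/106.86 = 0.4019

Final: 0.4019


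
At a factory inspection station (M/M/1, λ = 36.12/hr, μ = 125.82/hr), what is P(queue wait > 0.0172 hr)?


ρ = 36.12/125.82 = 0.2871
P(Wq > t) = ρ·e^{−(μ−λ)t} = 0.2871·e^{−1.5428}
= 0.2871·0.213773 = 0.061369

Final: 0.061369


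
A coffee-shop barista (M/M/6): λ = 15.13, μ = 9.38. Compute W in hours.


a = 1.6130; ρ = 0.2688; P₀ = 0.199209
Lq = P₀·a^c·ρ/(c!(1−ρ)²) = 0.002450
Wq = Lq/λ = 0.002450/15.13 = 0.0001620 hr
W = Wq + 1/μ = 0.0001620 + 0.10661 = 0.10677 hr

Final: 0.10677 hr


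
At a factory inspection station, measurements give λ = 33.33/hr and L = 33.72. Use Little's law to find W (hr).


W = L/λ = 33.72/33.33 = 1.0117 hr

Final: 1.0117 hr


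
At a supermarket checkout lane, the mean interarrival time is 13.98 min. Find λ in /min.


λ = 1/(interarrival time) in consistent units.
1 minute = 1 min, so λ = 1/13.98 = 0.07153 per minute

Final: 0.07153 /min


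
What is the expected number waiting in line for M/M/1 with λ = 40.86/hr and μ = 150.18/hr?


ρ = 40.86/150.18 = 0.2721
Lq = ρ²/(1−ρ) = 0.07402/0.7279 = 0.1017

Final: 0.1017


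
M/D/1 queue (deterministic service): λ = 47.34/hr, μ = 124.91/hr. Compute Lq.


ρ = 47.34/124.91 = 0.3790
M/D/1: Lq = ρ²/(2(1−ρ)) = 0.1436/(2·0.6210) = 0.11565

Final: 0.11565


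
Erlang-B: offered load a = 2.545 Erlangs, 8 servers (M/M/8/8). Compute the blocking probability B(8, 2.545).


B(c,a) = (a^c/c!) / Σ_{k=0}^{c} a^k/k!
a^8/8! = 0.043650
Σ terms (k=0..8): 1.00000 + 2.54500 + 3.23851 + 2.74734 + 1.74799 + 0.88973 + 0.37739 + 0.13721 + 0.04365 = 12.726826
B = 0.043650/12.726826 = 0.003430

Final: 0.003430


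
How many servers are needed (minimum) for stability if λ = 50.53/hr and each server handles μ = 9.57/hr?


Stability requires cμ > λ ⇔ c > λ/μ.
λ/μ = 50.53/9.57 = 5.2800
Minimum integer c = ⌊5.2800⌋ + 1 = 6
Check: 6·9.57 = 57.42 > 50.53, while 5·9.57 = 47.85 ≤ 50.53

Final: 6 servers


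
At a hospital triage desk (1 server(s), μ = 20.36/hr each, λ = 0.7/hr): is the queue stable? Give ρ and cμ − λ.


Total capacity cμ = 1·20.36 = 20.36/hr
ρ = λ/(cμ) = 0.7/20.36 = 0.03438
Stable ⇔ ρ < 1: YES
Spare capacity = cμ − λ = 20.36 − 0.7 = 19.66/hr

Final: ρ = 0.03438; stable; margin = 19.66/hr


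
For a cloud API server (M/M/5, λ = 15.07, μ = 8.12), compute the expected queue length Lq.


a = λ/μ = 1.8559; ρ = a/5 = 0.3712
P₀ = 0.155529
Lq = P₀·a^c·ρ / (c!·(1−ρ)²) = 0.155529·22.01842·0.3712/(120·0.39541)
= 0.02679

Final: 0.02679


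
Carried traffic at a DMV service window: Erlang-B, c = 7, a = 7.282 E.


B(7,7.282) = 0.266142 (Erlang-B)
Carried load = a(1 − B) = 7.282·(1 − 0.266142) = 7.282·0.733858 = 5.3440 E

Final: 5.3440 Erlangs


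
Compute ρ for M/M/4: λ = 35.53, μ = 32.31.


ρ = λ/(cμ) = 35.53/(4·32.31) = 35.53/129.24 = 0.2749

Final: 0.2749


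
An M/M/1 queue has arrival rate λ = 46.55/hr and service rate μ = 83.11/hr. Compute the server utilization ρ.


ρ = λ/μ = 46.55/83.11 = 0.5601

Final: 0.5601


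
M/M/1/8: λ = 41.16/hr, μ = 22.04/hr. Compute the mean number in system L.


ρ = 41.16/22.04 = 1.8675
L = ρ[1 − (K+1)ρ^K + Kρ^(K+1)] / [(1−ρ)(1−ρ^(K+1))]
Numerator: 1.8675·(1 − 9·147.948378 + 8·276.295609) = 1643.093518
Denominator: (-0.8675)·(-275.295609) = 238.822688
L = 1643.093518/238.822688 = 6.8800

Final: 6.8800


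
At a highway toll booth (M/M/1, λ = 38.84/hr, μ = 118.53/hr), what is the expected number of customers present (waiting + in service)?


ρ = λ/μ = 38.84/118.53 = 0.3277
L = ρ/(1−ρ) = 0.3277/(1 − 0.3277) = 0.3277/0.6723 = 0.4874

Final: 0.4874


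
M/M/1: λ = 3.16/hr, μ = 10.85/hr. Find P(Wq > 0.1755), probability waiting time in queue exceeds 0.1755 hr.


ρ = 3.16/10.85 = 0.2912
P(Wq > t) = ρ·e^{−(μ−λ)t} = 0.2912·e^{−1.3496}
= 0.2912·0.259345 = 0.075533

Final: 0.075533


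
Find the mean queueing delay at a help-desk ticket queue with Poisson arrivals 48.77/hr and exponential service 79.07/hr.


ρ = 48.77/79.07 = 0.6168
Wq = ρ/(μ−λ) = 0.6168/(79.07 − 48.77) = 0.6168/30.30 = 0.02036 hr

Final: 0.02036 hr


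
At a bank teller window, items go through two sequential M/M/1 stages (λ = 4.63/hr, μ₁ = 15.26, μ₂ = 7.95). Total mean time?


Each node sees arrival rate λ = 4.63/hr (tandem ⇒ throughput preserved).
W₁ = 1/(μ₁−λ) = 1/(15.26−4.63) = 0.09407 hr
W₂ = 1/(μ₂−λ) = 1/(7.95−4.63) = 0.30120 hr
W_total = W₁ + W₂ = 0.09407 + 0.30120 = 0.39528 hr

Final: 0.39528 hr


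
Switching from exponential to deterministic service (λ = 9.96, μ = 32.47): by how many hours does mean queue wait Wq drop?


ρ = 9.96/32.47 = 0.3067
Wq(M/M/1) = ρ/(μ−λ) = 0.3067/22.51 = 0.01363 hr
Wq(M/D/1) = ρ/(2(μ−λ)) = 0.006814 hr
Savings = 0.01363 − 0.006814 = 0.006814 hr

Final: 0.006814 hr


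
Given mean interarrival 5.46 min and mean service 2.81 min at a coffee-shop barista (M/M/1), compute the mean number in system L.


λ = 60/5.46 = 10.9890 /hr
μ = 60/2.81 = 21.3523 /hr
ρ = λ/μ = 10.9890/21.3523 = 0.5147
L = ρ/(1−ρ) = 0.5147/0.4853 = 1.0604

Final: 1.0604


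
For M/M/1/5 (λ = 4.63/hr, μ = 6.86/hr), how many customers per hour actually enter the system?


ρ = 0.6749; P_K = (1−ρ)ρ^5/(1−ρ^6) = 0.050279
λ_eff = λ(1 − P_K) = 4.63·(1 − 0.050279) = 4.63·0.949721 = 4.3972 /hr

Final: 4.3972 /hr


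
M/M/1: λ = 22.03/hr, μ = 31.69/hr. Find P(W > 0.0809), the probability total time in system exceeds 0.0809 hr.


W ~ Exponential(μ−λ) for M/M/1.
μ − λ = 31.69 − 22.03 = 9.6600
P(W > t) = e^{−(μ−λ)t} = e^{−0.7815} = 0.457722

Final: 0.457722


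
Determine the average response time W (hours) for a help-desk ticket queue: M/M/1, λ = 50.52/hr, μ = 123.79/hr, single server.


W = 1/(μ−λ) = 1/(123.79 − 50.52) = 1/73.27 = 0.01365 hr

Final: 0.01365 hr


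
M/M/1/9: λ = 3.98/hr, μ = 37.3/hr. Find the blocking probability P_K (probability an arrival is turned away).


ρ = λ/μ = 3.98/37.3 = 0.1067
P_K = (1−ρ)ρ^K/(1−ρ^(K+1)) = (0.8933·0.000000001793)/(1 − 1.913e-10)
= 0.000000001602/1.000000 = 0.000000001602

Final: 0.000000001602


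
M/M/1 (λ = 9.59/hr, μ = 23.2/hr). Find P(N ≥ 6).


ρ = 9.59/23.2 = 0.4134
P(N ≥ n) = ρ^n = 0.4134^6 = 0.004989

Final: 0.004989


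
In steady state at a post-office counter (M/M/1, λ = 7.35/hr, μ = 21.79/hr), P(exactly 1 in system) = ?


ρ = 7.35/21.79 = 0.3373
P_n = (1−ρ)·ρ^n = (1 − 0.3373)·0.3373^1 = 0.6627·0.337311 = 0.223532

Final: 0.223532


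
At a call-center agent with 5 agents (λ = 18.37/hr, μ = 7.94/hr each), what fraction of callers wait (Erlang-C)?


a = λ/μ = 2.3136; ρ = a/5 = 0.4627
P₀ = 0.097314 (from M/M/c formula)
C(c,a) = [a^c/(c!(1−ρ))]·P₀ = [66.28928/(120·0.5373)]·0.097314
= 1.02816·0.097314 = 0.100055

Final: 0.100055


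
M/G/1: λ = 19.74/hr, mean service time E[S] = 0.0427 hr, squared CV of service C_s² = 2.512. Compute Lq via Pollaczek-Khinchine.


ρ = λ·E[S] = 19.74·0.0427 = 0.8429
Lq = ρ²(1+C_s²)/(2(1−ρ)) = 0.7105·(1+2.512)/(2·0.1571)
= 0.7105·3.5120/0.3142 = 7.94132

Final: 7.94132


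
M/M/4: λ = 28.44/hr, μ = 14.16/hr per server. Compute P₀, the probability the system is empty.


a = λ/μ = 28.44/14.16 = 2.0085; ρ = a/c = 0.5021
Σ_{k=0}^{3} a^k/k! (terms k=0..3) = 1.00000 + 2.00847 + 2.01699 + 1.35035 = 6.37581
Tail: a^4/(4!(1−ρ)) = 16.27291/(24·0.4979) = 1.36185
P₀ = 1/(6.37581 + 1.36185) = 1/7.73766 = 0.129238

Final: 0.129238


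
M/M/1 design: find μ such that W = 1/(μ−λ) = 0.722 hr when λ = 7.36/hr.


W = 1/(μ−λ) ⇒ μ − λ = 1/W = 1/0.722 = 1.3850
μ = λ + 1/W = 7.36 + 1.3850 = 8.7450 per hr

Final: 8.7450 /hr


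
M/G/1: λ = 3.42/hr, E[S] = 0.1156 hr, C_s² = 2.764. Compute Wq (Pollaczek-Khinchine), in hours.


ρ = λ·E[S] = 3.42·0.1156 = 0.3954
E[S²] = E[S]²(1+C_s²) = 0.1156²·(1+2.764) = 0.050300
Wq = λ·E[S²]/(2(1−ρ)) = 3.42·0.050300/(2·0.6046) = 0.14225 hr

Final: 0.14225 hr


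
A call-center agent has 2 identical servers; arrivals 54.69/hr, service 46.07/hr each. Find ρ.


ρ = λ/(cμ) = 54.69/(2·46.07) = 54.69/92.14 = 0.5936

Final: 0.5936


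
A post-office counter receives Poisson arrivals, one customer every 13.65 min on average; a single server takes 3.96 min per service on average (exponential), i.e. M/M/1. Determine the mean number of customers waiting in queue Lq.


λ = 60/13.65 = 4.3956 /hr
μ = 60/3.96 = 15.1515 /hr
ρ = λ/μ = 4.3956/15.1515 = 0.2901
Lq = ρ²/(1−ρ) = 0.08416/0.7099 = 0.1186

Final: 0.1186


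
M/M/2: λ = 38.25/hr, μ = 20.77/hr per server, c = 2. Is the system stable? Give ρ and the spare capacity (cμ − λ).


Total capacity cμ = 2·20.77 = 41.54/hr
ρ = λ/(cμ) = 38.25/41.54 = 0.9208
Stable ⇔ ρ < 1: YES
Spare capacity = cμ − λ = 41.54 − 38.25 = 3.29/hr

Final: ρ = 0.9208; stable; margin = 3.29/hr


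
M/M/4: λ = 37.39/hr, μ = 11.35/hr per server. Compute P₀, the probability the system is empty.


a = λ/μ = 37.39/11.35 = 3.2943; ρ = a/c = 0.8236
Σ_{k=0}^{3} a^k/k! (terms k=0..3) = 1.00000 + 3.29427 + 5.42612 + 5.95837 = 15.67876
Tail: a^4/(4!(1−ρ)) = 117.77101/(24·0.1764) = 27.81317
P₀ = 1/(15.67876 + 27.81317) = 1/43.49193 = 0.022993

Final: 0.022993


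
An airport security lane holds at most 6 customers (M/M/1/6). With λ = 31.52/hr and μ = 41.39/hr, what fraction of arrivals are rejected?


ρ = λ/μ = 31.52/41.39 = 0.7615
P_K = (1−ρ)ρ^K/(1−ρ^(K+1)) = (0.2385·0.195049)/(1 − 0.148537)
= 0.046512/0.851463 = 0.054626

Final: 0.054626


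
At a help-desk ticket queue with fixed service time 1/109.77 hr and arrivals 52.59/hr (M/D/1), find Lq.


ρ = 52.59/109.77 = 0.4791
M/D/1: Lq = ρ²/(2(1−ρ)) = 0.2295/(2·0.5209) = 0.22032

Final: 0.22032


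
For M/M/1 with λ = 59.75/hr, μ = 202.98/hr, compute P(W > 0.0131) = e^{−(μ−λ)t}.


W ~ Exponential(μ−λ) for M/M/1.
μ − λ = 202.98 − 59.75 = 143.2300
P(W > t) = e^{−(μ−λ)t} = e^{−1.8763} = 0.153154

Final: 0.153154


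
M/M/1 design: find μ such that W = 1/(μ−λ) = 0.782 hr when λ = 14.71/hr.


W = 1/(μ−λ) ⇒ μ − λ = 1/W = 1/0.782 = 1.2788
μ = λ + 1/W = 14.71 + 1.2788 = 15.9888 per hr

Final: 15.9888 /hr


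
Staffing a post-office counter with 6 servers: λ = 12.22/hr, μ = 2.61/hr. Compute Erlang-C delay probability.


a = λ/μ = 4.6820; ρ = a/6 = 0.7803
P₀ = 0.007188 (from M/M/c formula)
C(c,a) = [a^c/(c!(1−ρ))]·P₀ = [10533.77873/(720·0.2197)]·0.007188
= 66.60165·0.007188 = 0.478733

Final: 0.478733


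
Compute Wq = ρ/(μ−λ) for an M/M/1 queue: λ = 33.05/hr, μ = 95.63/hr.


ρ = 33.05/95.63 = 0.3456
Wq = ρ/(μ−λ) = 0.3456/(95.63 − 33.05) = 0.3456/62.58 = 0.005523 hr

Final: 0.005523 hr


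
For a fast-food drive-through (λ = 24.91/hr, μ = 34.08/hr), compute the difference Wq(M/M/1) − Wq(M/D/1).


ρ = 24.91/34.08 = 0.7309
Wq(M/M/1) = ρ/(μ−λ) = 0.7309/9.17 = 0.07971 hr
Wq(M/D/1) = ρ/(2(μ−λ)) = 0.03985 hr
Savings = 0.07971 − 0.03985 = 0.03985 hr

Final: 0.03985 hr


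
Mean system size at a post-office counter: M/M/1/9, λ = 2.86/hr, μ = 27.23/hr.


ρ = 2.86/27.23 = 0.1050
L = ρ[1 − (K+1)ρ^K + Kρ^(K+1)] / [(1−ρ)(1−ρ^(K+1))]
Numerator: 0.1050·(1 − 10·0.000000001555 + 9·1.634e-10) = 0.105031
Denominator: (0.8950)·(1.000000) = 0.894969
L = 0.105031/0.894969 = 0.1174

Final: 0.1174


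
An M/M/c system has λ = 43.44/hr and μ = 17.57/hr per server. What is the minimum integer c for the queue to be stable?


Stability requires cμ > λ ⇔ c > λ/μ.
λ/μ = 43.44/17.57 = 2.4724
Minimum integer c = ⌊2.4724⌋ + 1 = 3
Check: 3·17.57 = 52.71 > 43.44, while 2·17.57 = 35.14 ≤ 43.44

Final: 3 servers


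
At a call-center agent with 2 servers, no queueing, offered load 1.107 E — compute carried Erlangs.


B(2,1.107) = 0.225289 (Erlang-B)
Carried load = a(1 − B) = 1.107·(1 − 0.225289) = 1.107·0.774711 = 0.8576 E

Final: 0.8576 Erlangs


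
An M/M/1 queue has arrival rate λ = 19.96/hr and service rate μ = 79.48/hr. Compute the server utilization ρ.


ρ = λ/μ = 19.96/79.48 = 0.2511

Final: 0.2511


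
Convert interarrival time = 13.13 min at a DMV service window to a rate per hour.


λ = 1/(interarrival time) in consistent units.
1 hour = 60 min, so λ = 60/13.13 = 4.5697 per hour

Final: 4.5697 /hr


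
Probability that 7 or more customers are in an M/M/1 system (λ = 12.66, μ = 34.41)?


ρ = 12.66/34.41 = 0.3679
P(N ≥ n) = ρ^n = 0.3679^7 = 0.0009125

Final: 0.0009125


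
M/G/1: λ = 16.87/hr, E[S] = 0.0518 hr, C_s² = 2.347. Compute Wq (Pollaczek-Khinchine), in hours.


ρ = λ·E[S] = 16.87·0.0518 = 0.8739
E[S²] = E[S]²(1+C_s²) = 0.0518²·(1+2.347) = 0.008981
Wq = λ·E[S²]/(2(1−ρ)) = 16.87·0.008981/(2·0.1261) = 0.60058 hr

Final: 0.60058 hr


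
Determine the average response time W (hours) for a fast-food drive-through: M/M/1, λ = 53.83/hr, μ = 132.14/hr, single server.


W = 1/(μ−λ) = 1/(132.14 − 53.83) = 1/78.31 = 0.01277 hr

Final: 0.01277 hr


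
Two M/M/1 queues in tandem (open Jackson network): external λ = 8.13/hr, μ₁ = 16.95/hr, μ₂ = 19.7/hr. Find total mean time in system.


Each node sees arrival rate λ = 8.13/hr (tandem ⇒ throughput preserved).
W₁ = 1/(μ₁−λ) = 1/(16.95−8.13) = 0.11338 hr
W₂ = 1/(μ₂−λ) = 1/(19.7−8.13) = 0.08643 hr
W_total = W₁ + W₂ = 0.11338 + 0.08643 = 0.19981 hr

Final: 0.19981 hr


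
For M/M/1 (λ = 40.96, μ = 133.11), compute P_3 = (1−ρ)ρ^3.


ρ = 40.96/133.11 = 0.3077
P_n = (1−ρ)·ρ^n = (1 − 0.3077)·0.3077^3 = 0.6923·0.029137 = 0.020171

Final: 0.020171


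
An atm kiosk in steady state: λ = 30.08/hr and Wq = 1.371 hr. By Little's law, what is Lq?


Lq = λWq = 30.08·1.371 = 41.2397

Final: 41.2397


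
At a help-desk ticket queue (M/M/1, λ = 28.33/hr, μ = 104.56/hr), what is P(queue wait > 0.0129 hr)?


ρ = 28.33/104.56 = 0.2709
P(Wq > t) = ρ·e^{−(μ−λ)t} = 0.2709·e^{−0.9834}
= 0.2709·0.374050 = 0.101347

Final: 0.101347


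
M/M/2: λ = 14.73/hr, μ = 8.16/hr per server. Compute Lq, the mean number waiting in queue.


a = λ/μ = 1.8051; ρ = a/2 = 0.9026
P₀ = 0.051208
Lq = P₀·a^c·ρ / (c!·(1−ρ)²) = 0.051208·3.25856·0.9026/(2·0.009492)
= 7.93340

Final: 7.93340


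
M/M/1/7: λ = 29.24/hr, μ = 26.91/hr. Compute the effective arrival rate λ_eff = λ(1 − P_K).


ρ = 1.0866; P_K = (1−ρ)ρ^7/(1−ρ^8) = 0.164173
λ_eff = λ(1 − P_K) = 29.24·(1 − 0.164173) = 29.24·0.835827 = 24.4396 /hr

Final: 24.4396 /hr


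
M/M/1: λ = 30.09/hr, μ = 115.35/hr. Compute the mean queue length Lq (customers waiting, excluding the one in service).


ρ = 30.09/115.35 = 0.2609
Lq = ρ²/(1−ρ) = 0.06805/0.7391 = 0.09206

Final: 0.09206


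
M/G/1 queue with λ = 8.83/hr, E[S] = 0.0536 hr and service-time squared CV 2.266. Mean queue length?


ρ = λ·E[S] = 8.83·0.0536 = 0.4733
Lq = ρ²(1+C_s²)/(2(1−ρ)) = 0.2240·(1+2.266)/(2·0.5267)
= 0.2240·3.2660/1.0534 = 0.69449

Final: 0.69449


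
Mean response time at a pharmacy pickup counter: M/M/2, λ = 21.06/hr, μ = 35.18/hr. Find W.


a = 0.5986; ρ = 0.2993; P₀ = 0.539269
Lq = P₀·a^c·ρ/(c!(1−ρ)²) = 0.05891
Wq = Lq/λ = 0.05891/21.06 = 0.002797 hr
W = Wq + 1/μ = 0.002797 + 0.02843 = 0.03122 hr

Final: 0.03122 hr


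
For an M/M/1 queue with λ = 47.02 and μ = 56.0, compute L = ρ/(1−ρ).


ρ = λ/μ = 47.02/56.0 = 0.8396
L = ρ/(1−ρ) = 0.8396/(1 − 0.8396) = 0.8396/0.1604 = 5.2361

Final: 5.2361


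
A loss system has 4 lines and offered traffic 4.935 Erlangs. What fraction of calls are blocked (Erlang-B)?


B(c,a) = (a^c/c!) / Σ_{k=0}^{c} a^k/k!
a^4/4! = 24.713678
Σ terms (k=0..4): 1.00000 + 4.93500 + 12.17711 + 20.03135 + 24.71368 = 62.857141
B = 24.713678/62.857141 = 0.393172

Final: 0.393172


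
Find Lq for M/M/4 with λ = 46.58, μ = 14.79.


a = λ/μ = 3.1494; ρ = a/4 = 0.7874
P₀ = 0.029768
Lq = P₀·a^c·ρ / (c!·(1−ρ)²) = 0.029768·98.38417·0.7874/(24·0.04522)
= 2.12485

Final: 2.12485


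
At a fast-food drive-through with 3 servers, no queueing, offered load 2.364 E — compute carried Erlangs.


B(3,2.364) = 0.263378 (Erlang-B)
Carried load = a(1 − B) = 2.364·(1 − 0.263378) = 2.364·0.736622 = 1.7414 E

Final: 1.7414 Erlangs


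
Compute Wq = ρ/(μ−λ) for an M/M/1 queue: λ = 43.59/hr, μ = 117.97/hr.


ρ = 43.59/117.97 = 0.3695
Wq = ρ/(μ−λ) = 0.3695/(117.97 − 43.59) = 0.3695/74.38 = 0.004968 hr

Final: 0.004968 hr


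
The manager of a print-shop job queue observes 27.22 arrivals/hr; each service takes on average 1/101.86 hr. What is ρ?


ρ = λ/μ = 27.22/101.86 = 0.2672

Final: 0.2672


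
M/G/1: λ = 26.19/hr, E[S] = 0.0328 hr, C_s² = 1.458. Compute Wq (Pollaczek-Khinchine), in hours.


ρ = λ·E[S] = 26.19·0.0328 = 0.8590
E[S²] = E[S]²(1+C_s²) = 0.0328²·(1+1.458) = 0.002644
Wq = λ·E[S²]/(2(1−ρ)) = 26.19·0.002644/(2·0.1410) = 0.24565 hr

Final: 0.24565 hr


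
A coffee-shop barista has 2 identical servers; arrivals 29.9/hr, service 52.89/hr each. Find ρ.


ρ = λ/(cμ) = 29.9/(2·52.89) = 29.9/105.78 = 0.2827

Final: 0.2827


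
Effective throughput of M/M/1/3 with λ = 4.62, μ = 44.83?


ρ = 0.1031; P_K = (1−ρ)ρ^3/(1−ρ^4) = 0.0009818
λ_eff = λ(1 − P_K) = 4.62·(1 − 0.0009818) = 4.62·0.999018 = 4.6155 /hr

Final: 4.6155 /hr


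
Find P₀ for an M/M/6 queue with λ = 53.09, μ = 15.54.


a = λ/μ = 53.09/15.54 = 3.4163; ρ = a/c = 0.5694
Σ_{k=0}^{5} a^k/k! (terms k=0..5) = 1.00000 + 3.41634 + 5.83571 + 6.64560 + 5.67591 + 3.87817 = 26.45173
Tail: a^6/(6!(1−ρ)) = 1589.90167/(720·0.4306) = 5.12808
P₀ = 1/(26.45173 + 5.12808) = 1/31.57981 = 0.031666

Final: 0.031666


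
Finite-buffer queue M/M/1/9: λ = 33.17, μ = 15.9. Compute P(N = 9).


ρ = λ/μ = 33.17/15.9 = 2.0862
P_K = (1−ρ)ρ^K/(1−ρ^(K+1)) = (-1.0862·748.402319)/(1 − 1561.289619)
= -812.887299/-1560.289619 = 0.520985

Final: 0.520985


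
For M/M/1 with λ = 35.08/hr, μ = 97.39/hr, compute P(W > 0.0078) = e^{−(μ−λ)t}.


W ~ Exponential(μ−λ) for M/M/1.
μ − λ = 97.39 − 35.08 = 62.3100
P(W > t) = e^{−(μ−λ)t} = e^{−0.4860} = 0.615071

Final: 0.615071


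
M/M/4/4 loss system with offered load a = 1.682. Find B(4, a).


B(c,a) = (a^c/c!) / Σ_{k=0}^{c} a^k/k!
a^4/4! = 0.333498
Σ terms (k=0..4): 1.00000 + 1.68200 + 1.41456 + 0.79310 + 0.33350 = 5.223157
B = 0.333498/5.223157 = 0.063850

Final: 0.063850


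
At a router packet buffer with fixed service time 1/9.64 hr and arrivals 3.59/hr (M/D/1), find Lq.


ρ = 3.59/9.64 = 0.3724
M/D/1: Lq = ρ²/(2(1−ρ)) = 0.1387/(2·0.6276) = 0.11049

Final: 0.11049


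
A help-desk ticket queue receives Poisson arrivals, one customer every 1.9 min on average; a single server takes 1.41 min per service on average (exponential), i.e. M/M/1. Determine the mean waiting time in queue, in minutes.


λ = 60/1.9 = 31.5789 /hr
μ = 60/1.41 = 42.5532 /hr
ρ = λ/μ = 31.5789/42.5532 = 0.7421
Wq = ρ/(μ−λ) = 0.7421/(42.5532−31.5789) = 0.06762 hr
In minutes: 0.06762·60 = 4.057 min

Final: 4.057 min


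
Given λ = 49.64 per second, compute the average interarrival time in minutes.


Mean interarrival time = 1/λ = 1/49.64 second = 0.02015 second
In minutes: 0.02015 × 0.0166667 = 0.0003358 min

Final: 0.0003358 min


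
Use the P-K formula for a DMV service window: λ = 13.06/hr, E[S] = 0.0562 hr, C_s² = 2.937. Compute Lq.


ρ = λ·E[S] = 13.06·0.0562 = 0.7340
Lq = ρ²(1+C_s²)/(2(1−ρ)) = 0.5387·(1+2.937)/(2·0.2660)
= 0.5387·3.9370/0.5321 = 3.98627

Final: 3.98627


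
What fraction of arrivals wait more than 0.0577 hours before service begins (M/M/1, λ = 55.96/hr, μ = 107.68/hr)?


ρ = 55.96/107.68 = 0.5197
P(Wq > t) = ρ·e^{−(μ−λ)t} = 0.5197·e^{−2.9842}
= 0.5197·0.050578 = 0.026285

Final: 0.026285


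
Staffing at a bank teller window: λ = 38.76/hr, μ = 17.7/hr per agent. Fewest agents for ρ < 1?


Stability requires cμ > λ ⇔ c > λ/μ.
λ/μ = 38.76/17.7 = 2.1898
Minimum integer c = ⌊2.1898⌋ + 1 = 3
Check: 3·17.7 = 53.10 > 38.76, while 2·17.7 = 35.40 ≤ 38.76

Final: 3 servers


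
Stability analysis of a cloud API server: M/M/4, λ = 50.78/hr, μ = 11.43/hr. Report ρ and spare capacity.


Total capacity cμ = 4·11.43 = 45.72/hr
ρ = λ/(cμ) = 50.78/45.72 = 1.1107
Stable ⇔ ρ < 1: NO
Spare capacity = cμ − λ = 45.72 − 50.78 = -5.06/hr

Final: ρ = 1.1107; unstable; margin = -5.06/hr


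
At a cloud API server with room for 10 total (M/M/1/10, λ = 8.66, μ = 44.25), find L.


ρ = 8.66/44.25 = 0.1957
L = ρ[1 − (K+1)ρ^K + Kρ^(K+1)] / [(1−ρ)(1−ρ^(K+1))]
Numerator: 0.1957·(1 − 11·0.00000008242 + 10·0.00000001613) = 0.195706
Denominator: (0.8043)·(1.000000) = 0.804294
L = 0.195706/0.804294 = 0.2433

Final: 0.2433


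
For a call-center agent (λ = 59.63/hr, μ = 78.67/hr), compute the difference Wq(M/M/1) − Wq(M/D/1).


ρ = 59.63/78.67 = 0.7580
Wq(M/M/1) = ρ/(μ−λ) = 0.7580/19.04 = 0.03981 hr
Wq(M/D/1) = ρ/(2(μ−λ)) = 0.01990 hr
Savings = 0.03981 − 0.01990 = 0.01990 hr

Final: 0.01990 hr


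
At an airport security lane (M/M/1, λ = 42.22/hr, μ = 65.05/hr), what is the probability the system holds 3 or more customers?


ρ = 42.22/65.05 = 0.6490
P(N ≥ n) = ρ^n = 0.6490^3 = 0.273409

Final: 0.273409


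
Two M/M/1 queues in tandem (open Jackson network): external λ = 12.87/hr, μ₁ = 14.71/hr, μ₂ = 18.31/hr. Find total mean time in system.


Each node sees arrival rate λ = 12.87/hr (tandem ⇒ throughput preserved).
W₁ = 1/(μ₁−λ) = 1/(14.71−12.87) = 0.54348 hr
W₂ = 1/(μ₂−λ) = 1/(18.31−12.87) = 0.18382 hr
W_total = W₁ + W₂ = 0.54348 + 0.18382 = 0.72730 hr

Final: 0.72730 hr


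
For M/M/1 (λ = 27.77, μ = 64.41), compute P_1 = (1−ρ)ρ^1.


ρ = 27.77/64.41 = 0.4311
P_n = (1−ρ)·ρ^n = (1 − 0.4311)·0.4311^1 = 0.5689·0.431144 = 0.245259

Final: 0.245259


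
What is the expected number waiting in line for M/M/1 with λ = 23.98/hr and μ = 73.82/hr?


ρ = 23.98/73.82 = 0.3248
Lq = ρ²/(1−ρ) = 0.1055/0.6752 = 0.1563

Final: 0.1563


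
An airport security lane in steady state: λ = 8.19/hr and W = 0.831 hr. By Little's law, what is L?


L = λW = 8.19·0.831 = 6.8059

Final: 6.8059


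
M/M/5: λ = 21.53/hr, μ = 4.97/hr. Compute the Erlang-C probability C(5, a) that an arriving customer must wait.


a = λ/μ = 4.3320; ρ = a/5 = 0.8664
P₀ = 0.007241 (from M/M/c formula)
C(c,a) = [a^c/(c!(1−ρ))]·P₀ = [1525.59131/(120·0.1336)]·0.007241
= 95.15799·0.007241 = 0.689072

Final: 0.689072


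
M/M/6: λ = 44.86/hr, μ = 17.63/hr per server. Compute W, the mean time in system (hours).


a = 2.5445; ρ = 0.4241; P₀ = 0.078017
Lq = P₀·a^c·ρ/(c!(1−ρ)²) = 0.03760
Wq = Lq/λ = 0.03760/44.86 = 0.0008383 hr
W = Wq + 1/μ = 0.0008383 + 0.05672 = 0.05756 hr

Final: 0.05756 hr


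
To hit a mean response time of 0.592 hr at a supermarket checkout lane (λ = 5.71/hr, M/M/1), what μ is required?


W = 1/(μ−λ) ⇒ μ − λ = 1/W = 1/0.592 = 1.6892
μ = λ + 1/W = 5.71 + 1.6892 = 7.3992 per hr

Final: 7.3992 /hr


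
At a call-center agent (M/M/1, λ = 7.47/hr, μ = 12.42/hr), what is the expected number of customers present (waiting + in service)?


ρ = λ/μ = 7.47/12.42 = 0.6014
L = ρ/(1−ρ) = 0.6014/(1 − 0.6014) = 0.6014/0.3986 = 1.5091

Final: 1.5091


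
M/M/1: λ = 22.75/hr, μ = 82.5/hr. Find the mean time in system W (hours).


W = 1/(μ−λ) = 1/(82.5 − 22.75) = 1/59.75 = 0.01674 hr

Final: 0.01674 hr


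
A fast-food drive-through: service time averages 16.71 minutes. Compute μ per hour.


μ = 1/(service time) in consistent units.
1 hour = 60 min, so μ = 60/16.71 = 3.5907 per hour

Final: 3.5907 /hr


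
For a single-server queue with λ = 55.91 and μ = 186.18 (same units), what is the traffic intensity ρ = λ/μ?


ρ = λ/μ = 55.91/186.18 = 0.3003

Final: 0.3003


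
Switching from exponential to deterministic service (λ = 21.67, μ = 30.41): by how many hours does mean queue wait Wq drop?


ρ = 21.67/30.41 = 0.7126
Wq(M/M/1) = ρ/(μ−λ) = 0.7126/8.74 = 0.08153 hr
Wq(M/D/1) = ρ/(2(μ−λ)) = 0.04077 hr
Savings = 0.08153 − 0.04077 = 0.04077 hr

Final: 0.04077 hr


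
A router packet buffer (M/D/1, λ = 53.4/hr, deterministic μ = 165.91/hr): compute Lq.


ρ = 53.4/165.91 = 0.3219
M/D/1: Lq = ρ²/(2(1−ρ)) = 0.1036/(2·0.6781) = 0.07638

Final: 0.07638


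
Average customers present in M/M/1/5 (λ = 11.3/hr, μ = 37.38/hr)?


ρ = 11.3/37.38 = 0.3023
L = ρ[1 − (K+1)ρ^K + Kρ^(K+1)] / [(1−ρ)(1−ρ^(K+1))]
Numerator: 0.3023·(1 − 6·0.002525 + 5·0.0007632) = 0.298875
Denominator: (0.6977)·(0.999237) = 0.697167
L = 0.298875/0.697167 = 0.4287

Final: 0.4287
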